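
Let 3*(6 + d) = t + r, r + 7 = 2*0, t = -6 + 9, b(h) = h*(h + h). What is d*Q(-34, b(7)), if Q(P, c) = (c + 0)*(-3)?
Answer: 2156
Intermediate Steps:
b(h) = 2*h**2 (b(h) = h*(2*h) = 2*h**2)
t = 3
r = -7 (r = -7 + 2*0 = -7 + 0 = -7)
Q(P, c) = -3*c (Q(P, c) = c*(-3) = -3*c)
d = -22/3 (d = -6 + (3 - 7)/3 = -6 + (1/3)*(-4) = -6 - 4/3 = -22/3 ≈ -7.3333)
d*Q(-34, b(7)) = -(-22)*2*7**2 = -(-22)*2*49 = -(-22)*98 = -22/3*(-294) = 2156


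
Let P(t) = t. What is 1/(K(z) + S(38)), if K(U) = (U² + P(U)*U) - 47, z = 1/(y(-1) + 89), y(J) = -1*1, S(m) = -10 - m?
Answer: -3872/367839 ≈ -0.010526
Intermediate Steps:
y(J) = -1
z = 1/88 (z = 1/(-1 + 89) = 1/88 ≈ 0.011364)
K(U) = -47 + 2*U² (K(U) = (U² + U*U) - 47 = (U² + U²) - 47 = 2*U² - 47 = -47 + 2*U²)
1/(K(z) + S(38)) = 1/((-47 + 2*(1/88)²) + (-10 - 1*38)) = 1/((-47 + 2*(1/7744)) + (-10 - 38)) = 1/((-47 + 1/3872) - 48) = 1/(-181983/3872 - 48) = 1/(-367839/3872) = -3872/367839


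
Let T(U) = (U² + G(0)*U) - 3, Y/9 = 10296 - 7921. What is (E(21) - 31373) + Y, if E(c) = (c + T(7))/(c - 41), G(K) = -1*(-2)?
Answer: -200041/20 ≈ -10002.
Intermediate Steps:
G(K) = 2
Y = 21375 (Y = 9*(10296 - 7921) = 9*2375 = 21375)
T(U) = -3 + U² + 2*U (T(U) = (U² + 2*U) - 3 = -3 + U² + 2*U)
E(c) = (60 + c)/(-41 + c) (E(c) = (c + (-3 + 7² + 2*7))/(c - 41) = (c + (-3 + 49 + 14))/(-41 + c) = (c + 60)/(-41 + c) = (60 + c)/(-41 + c))
(E(21) - 31373) + Y = ((60 + 21)/(-41 + 21) - 31373) + 21375 = (81/(-20) - 31373) + 21375 = (-1/20*81 - 31373) + 21375 = (-81/20 - 31373) + 21375 = -627541/20 + 21375 = -200041/20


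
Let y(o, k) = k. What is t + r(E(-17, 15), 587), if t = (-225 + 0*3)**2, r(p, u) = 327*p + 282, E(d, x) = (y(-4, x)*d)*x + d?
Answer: -1205427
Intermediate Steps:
E(d, x) = d + d*x**2 (E(d, x) = (x*d)*x + d = (d*x)*x + d = d*x**2 + d = d + d*x**2)
r(p, u) = 282 + 327*p
t = 50625 (t = (-225 + 0)**2 = (-225)**2 = 50625)
t + r(E(-17, 15), 587) = 50625 + (282 + 327*(-17*(1 + 15**2))) = 50625 + (282 + 327*(-17*(1 + 225))) = 50625 + (282 + 327*(-17*226)) = 50625 + (282 + 327*(-3842)) = 50625 + (282 - 1256334) = 50625 - 1256052 = -1205427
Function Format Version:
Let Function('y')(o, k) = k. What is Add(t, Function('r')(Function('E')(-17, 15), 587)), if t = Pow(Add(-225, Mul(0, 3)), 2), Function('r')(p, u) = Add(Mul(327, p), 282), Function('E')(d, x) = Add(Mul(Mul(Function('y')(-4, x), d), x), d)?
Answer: -1205427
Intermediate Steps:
Function('E')(d, x) = Add(d, Mul(d, Pow(x, 2))) (Function('E')(d, x) = Add(Mul(Mul(x, d), x), d) = Add(Mul(Mul(d, x), x), d) = Add(Mul(d, Pow(x, 2)), d) = Add(d, Mul(d, Pow(x, 2))))
Function('r')(p, u) = Add(282, Mul(327, p))
t = 50625 (t = Pow(Add(-225, 0), 2) = Pow(-225, 2) = 50625)
Add(t, Function('r')(Function('E')(-17, 15), 587)) = Add(50625, Add(282, Mul(327, Mul(-17, Add(1, Pow(15, 2)))))) = Add(50625, Add(282, Mul(327, Mul(-17, Add(1, 225))))) = Add(50625, Add(282, Mul(327, Mul(-17, 226)))) = Add(50625, Add(282, Mul(327, -3842))) = Add(50625, Add(282, -1256334)) = Add(50625, -1256052) = -1205427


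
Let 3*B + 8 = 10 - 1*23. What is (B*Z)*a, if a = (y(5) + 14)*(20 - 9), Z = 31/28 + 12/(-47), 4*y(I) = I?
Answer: -752191/752 ≈ -1000.3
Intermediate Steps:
y(I) = I/4
Z = 1121/1316 (Z = 31*(1/28) + 12*(-1/47) = 31/28 - 12/47 = 1121/1316 ≈ 0.85182)
B = -7 (B = -8/3 + (10 - 1*23)/3 = -8/3 + (10 - 23)/3 = -8/3 + (⅓)*(-13) = -8/3 - 13/3 = -7)
a = 671/4 (a = ((¼)*5 + 14)*(20 - 9) = (5/4 + 14)*11 = (61/4)*11 = 671/4 ≈ 167.75)
(B*Z)*a = -7*1121/1316*(671/4) = -1121/188*671/4 = -752191/752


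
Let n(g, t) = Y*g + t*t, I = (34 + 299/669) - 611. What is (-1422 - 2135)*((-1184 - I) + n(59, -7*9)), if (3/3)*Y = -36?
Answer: -2944922111/669 ≈ -4.4020e+6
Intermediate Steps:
Y = -36
I = -385714/669 (I = (34 + 299*(1/669)) - 611 = (34 + 299/669) - 611 = 23045/669 - 611 = -385714/669 ≈ -576.55)
n(g, t) = t² - 36*g (n(g, t) = -36*g + t*t = -36*g + t² = t² - 36*g)
(-1422 - 2135)*((-1184 - I) + n(59, -7*9)) = (-1422 - 2135)*((-1184 - 1*(-385714/669)) + ((-7*9)² - 36*59)) = -3557*((-1184 + 385714/669) + ((-63)² - 2124)) = -3557*(-406382/669 + (3969 - 2124)) = -3557*(-406382/669 + 1845) = -3557*827923/669 = -2944922111/669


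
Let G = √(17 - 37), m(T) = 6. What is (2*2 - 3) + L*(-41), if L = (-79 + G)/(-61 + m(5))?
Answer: -3184/55 + 82*I*√5/55 ≈ -57.891 + 3.3338*I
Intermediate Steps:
G = 2*I*√5 (G = √(-20) = 2*I*√5 ≈ 4.4721*I)
L = 79/55 - 2*I*√5/55 (L = (-79 + 2*I*√5)/(-61 + 6) = (-79 + 2*I*√5)/(-55) = (-79 + 2*I*√5)*(-1/55) = 79/55 - 2*I*√5/55 ≈ 1.4364 - 0.081312*I)
(2*2 - 3) + L*(-41) = (2*2 - 3) + (79/55 - 2*I*√5/55)*(-41) = (4 - 3) + (-3239/55 + 82*I*√5/55) = 1 + (-3239/55 + 82*I*√5/55) = -3184/55 + 82*I*√5/55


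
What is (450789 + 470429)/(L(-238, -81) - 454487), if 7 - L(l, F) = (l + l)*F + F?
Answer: -921218/492955 ≈ -1.8688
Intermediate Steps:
L(l, F) = 7 - F - 2*F*l (L(l, F) = 7 - ((l + l)*F + F) = 7 - ((2*l)*F + F) = 7 - (2*F*l + F) = 7 - (F + 2*F*l) = 7 + (-F - 2*F*l) = 7 - F - 2*F*l)
(450789 + 470429)/(L(-238, -81) - 454487) = (450789 + 470429)/((7 - 1*(-81) - 2*(-81)*(-238)) - 454487) = 921218/((7 + 81 - 38556) - 454487) = 921218/(-38468 - 454487) = 921218/(-492955) = 921218*(-1/492955) = -921218/492955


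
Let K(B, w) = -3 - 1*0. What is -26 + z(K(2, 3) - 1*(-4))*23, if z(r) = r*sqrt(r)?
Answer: -3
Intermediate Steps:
K(B, w) = -3 (K(B, w) = -3 + 0 = -3)
z(r) = r**(3/2)
-26 + z(K(2, 3) - 1*(-4))*23 = -26 + (-3 - 1*(-4))**(3/2)*23 = -26 + (-3 + 4)**(3/2)*23 = -26 + 1**(3/2)*23 = -26 + 1*23 = -26 + 23 = -3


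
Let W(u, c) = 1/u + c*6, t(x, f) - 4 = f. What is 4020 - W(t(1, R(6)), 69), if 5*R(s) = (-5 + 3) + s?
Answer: 86539/24 ≈ 3605.8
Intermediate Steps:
R(s) = -⅖ + s/5 (R(s) = ((-5 + 3) + s)/5 = (-2 + s)/5 = -⅖ + s/5)
t(x, f) = 4 + f
W(u, c) = 1/u + 6*c
4020 - W(t(1, R(6)), 69) = 4020 - (1/(4 + (-⅖ + (⅕)*6)) + 6*69) = 4020 - (1/(4 + (-⅖ + 6/5)) + 414) = 4020 - (1/(4 + ⅘) + 414) = 4020 - (1/(24/5) + 414) = 4020 - (5/24 + 414) = 4020 - 1*9941/24 = 4020 - 9941/24 = 86539/24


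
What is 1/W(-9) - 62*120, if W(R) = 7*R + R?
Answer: -535681/72 ≈ -7440.0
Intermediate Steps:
W(R) = 8*R
1/W(-9) - 62*120 = 1/(8*(-9)) - 62*120 = 1/(-72) - 7440 = -1/72 - 7440 = -535681/72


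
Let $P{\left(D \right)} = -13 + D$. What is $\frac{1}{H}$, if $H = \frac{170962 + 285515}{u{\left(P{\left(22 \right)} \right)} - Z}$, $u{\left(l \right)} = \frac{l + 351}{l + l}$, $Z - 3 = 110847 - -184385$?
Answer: $- \frac{98405}{152159} \approx -0.64672$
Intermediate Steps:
$Z = 295235$ ($Z = 3 + \left(110847 - -184385\right) = 3 + \left(110847 + 184385\right) = 3 + 295232 = 295235$)
$u{\left(l \right)} = \frac{351 + l}{2 l}$
$H = - \frac{152159}{98405}$ ($H = \frac{170962 + 285515}{\frac{351 + \left(-13 + 22\right)}{2 \left(-13 + 22\right)} - 295235} = \frac{456477}{\frac{351 + 9}{2 \cdot 9} - 295235} = \frac{456477}{\frac{1}{2} \cdot \frac{1}{9} \cdot 360 - 295235} = \frac{456477}{20 - 295235} = \frac{456477}{-295215} = 456477 \left(- \frac{1}{295215}\right) = - \frac{152159}{98405} \approx -1.5463$)
$\frac{1}{H} = \frac{1}{- \frac{152159}{98405}} = - \frac{98405}{152159}$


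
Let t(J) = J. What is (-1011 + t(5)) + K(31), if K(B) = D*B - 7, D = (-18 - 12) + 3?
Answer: -1850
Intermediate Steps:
D = -27 (D = -30 + 3 = -27)
K(B) = -7 - 27*B (K(B) = -27*B - 7 = -7 - 27*B)
(-1011 + t(5)) + K(31) = (-1011 + 5) + (-7 - 27*31) = -1006 + (-7 - 837) = -1006 - 844 = -1850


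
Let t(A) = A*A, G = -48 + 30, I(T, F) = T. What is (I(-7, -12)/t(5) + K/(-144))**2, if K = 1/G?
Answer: 328298161/4199040000 ≈ 0.078184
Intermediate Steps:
G = -18
t(A) = A**2
K = -1/18 (K = 1/(-18) = -1/18 ≈ -0.055556)
(I(-7, -12)/t(5) + K/(-144))**2 = (-7/(5**2) - 1/18/(-144))**2 = (-7/25 - 1/18*(-1/144))**2 = (-7*1/25 + 1/2592)**2 = (-7/25 + 1/2592)**2 = (-18119/64800)**2 = 328298161/4199040000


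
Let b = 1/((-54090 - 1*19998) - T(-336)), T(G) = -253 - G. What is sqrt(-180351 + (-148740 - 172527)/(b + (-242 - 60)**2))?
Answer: I*sqrt(8253213453475470173465970)/6764691883 ≈ 424.68*I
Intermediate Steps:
b = -1/74171 (b = 1/((-54090 - 1*19998) - (-253 - 1*(-336))) = 1/((-54090 - 19998) - (-253 + 336)) = 1/(-74088 - 1*83) = 1/(-74088 - 83) = 1/(-74171) = -1/74171 ≈ -1.3482e-5)
sqrt(-180351 + (-148740 - 172527)/(b + (-242 - 60)**2)) = sqrt(-180351 + (-148740 - 172527)/(-1/74171 + (-242 - 60)**2)) = sqrt(-180351 - 321267/(-1/74171 + (-302)**2)) = sqrt(-180351 - 321267/(-1/74171 + 91204)) = sqrt(-180351 - 321267/6764691883/74171) = sqrt(-180351 - 321267*74171/6764691883) = sqrt(-180351 - 23828694657/6764691883) = sqrt(-1220042774485590/6764691883) = I*sqrt(8253213453475470173465970)/6764691883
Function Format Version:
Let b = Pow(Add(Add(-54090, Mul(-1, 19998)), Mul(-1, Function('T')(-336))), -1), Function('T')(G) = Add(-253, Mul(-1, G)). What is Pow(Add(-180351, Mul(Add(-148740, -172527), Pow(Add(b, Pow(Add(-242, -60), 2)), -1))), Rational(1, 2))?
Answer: Mul(Rational(1, 6764691883), I, Pow(8253213453475470173465970, Rational(1, 2))) ≈ Mul(424.68, I)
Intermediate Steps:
b = Rational(-1, 74171) (b = Pow(Add(Add(-54090, Mul(-1, 19998)), Mul(-1, Add(-253, Mul(-1, -336)))), -1) = Pow(Add(Add(-54090, -19998), Mul(-1, Add(-253, 336))), -1) = Pow(Add(-74088, Mul(-1, 83)), -1) = Pow(Add(-74088, -83), -1) = Pow(-74171, -1) = Rational(-1, 74171) ≈ -1.3482e-5)
Pow(Add(-180351, Mul(Add(-148740, -172527), Pow(Add(b, Pow(Add(-242, -60), 2)), -1))), Rational(1, 2)) = Pow(Add(-180351, Mul(Add(-148740, -172527), Pow(Add(Rational(-1, 74171), Pow(Add(-242, -60), 2)), -1))), Rational(1, 2)) = Pow(Add(-180351, Mul(-321267, Pow(Add(Rational(-1, 74171), Pow(-302, 2)), -1))), Rational(1, 2)) = Pow(Add(-180351, Mul(-321267, Pow(Add(Rational(-1, 74171), 91204), -1))), Rational(1, 2)) = Pow(Add(-180351, Mul(-321267, Pow(Rational(6764691883, 74171), -1))), Rational(1, 2)) = Pow(Add(-180351, Mul(-321267, Rational(74171, 6764691883))), Rational(1, 2)) = Pow(Add(-180351, Rational(-23828694657, 6764691883)), Rational(1, 2)) = Pow(Rational(-1220042774485590, 6764691883), Rational(1, 2)) = Mul(Rational(1, 6764691883), I, Pow(8253213453475470173465970, Rational(1, 2)))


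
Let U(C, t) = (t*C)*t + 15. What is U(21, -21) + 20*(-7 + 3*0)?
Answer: 9136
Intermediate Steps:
U(C, t) = 15 + C*t² (U(C, t) = (C*t)*t + 15 = C*t² + 15 = 15 + C*t²)
U(21, -21) + 20*(-7 + 3*0) = (15 + 21*(-21)²) + 20*(-7 + 3*0) = (15 + 21*441) + 20*(-7 + 0) = (15 + 9261) + 20*(-7) = 9276 - 140 = 9136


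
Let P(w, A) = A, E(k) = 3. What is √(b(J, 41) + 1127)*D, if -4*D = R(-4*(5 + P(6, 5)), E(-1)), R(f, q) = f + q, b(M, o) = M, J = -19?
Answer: 37*√277/2 ≈ 307.90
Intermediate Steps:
D = 37/4 (D = -(-4*(5 + 5) + 3)/4 = -(-4*10 + 3)/4 = -(-40 + 3)/4 = -¼*(-37) = 37/4 ≈ 9.2500)
√(b(J, 41) + 1127)*D = √(-19 + 1127)*(37/4) = √1108*(37/4) = (2*√277)*(37/4) = 37*√277/2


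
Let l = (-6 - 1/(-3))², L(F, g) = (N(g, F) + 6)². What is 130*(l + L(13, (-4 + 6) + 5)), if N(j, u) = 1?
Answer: 94900/9 ≈ 10544.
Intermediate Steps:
L(F, g) = 49 (L(F, g) = (1 + 6)² = 7² = 49)
l = 289/9 (l = (-6 - 1*(-⅓))² = (-6 + ⅓)² = (-17/3)² = 289/9 ≈ 32.111)
130*(l + L(13, (-4 + 6) + 5)) = 130*(289/9 + 49) = 130*(730/9) = 94900/9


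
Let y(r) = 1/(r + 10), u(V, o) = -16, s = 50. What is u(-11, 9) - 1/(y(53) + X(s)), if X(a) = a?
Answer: -50479/3151 ≈ -16.020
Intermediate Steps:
y(r) = 1/(10 + r)
u(-11, 9) - 1/(y(53) + X(s)) = -16 - 1/(1/(10 + 53) + 50) = -16 - 1/(1/63 + 50) = -16 - 1/3151/63 = -16 - 1*63/3151 = -16 - 63/3151 = -50479/3151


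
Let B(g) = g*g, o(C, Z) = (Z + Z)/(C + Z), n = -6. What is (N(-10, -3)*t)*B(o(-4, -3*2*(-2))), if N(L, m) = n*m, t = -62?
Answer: -10044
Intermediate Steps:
o(C, Z) = 2*Z/(C + Z) (o(C, Z) = (2*Z)/(C + Z) = 2*Z/(C + Z))
N(L, m) = -6*m
B(g) = g²
(N(-10, -3)*t)*B(o(-4, -3*2*(-2))) = (-6*(-3)*(-62))*(2*(-3*2*(-2))/(-4 - 3*2*(-2)))² = (18*(-62))*(2*(-6*(-2))/(-4 - 6*(-2)))² = -1116*576/(-4 + 12)² = -1116*(2*12/8)² = -1116*(2*12*(⅛))² = -1116*3² = -1116*9 = -10044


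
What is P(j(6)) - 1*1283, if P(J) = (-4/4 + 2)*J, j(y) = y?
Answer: -1277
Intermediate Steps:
P(J) = J (P(J) = (-4*1/4 + 2)*J = (-1 + 2)*J = 1*J = J)
P(j(6)) - 1*1283 = 6 - 1*1283 = 6 - 1283 = -1277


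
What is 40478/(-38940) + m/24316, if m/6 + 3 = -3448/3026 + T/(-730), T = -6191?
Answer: -5429941958605/5229014840148 ≈ -1.0384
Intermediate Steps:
m = 14384979/552245 (m = -18 + 6*(-3448/3026 - 6191/(-730)) = -18 + 6*(-3448*1/3026 - 6191*(-1/730)) = -18 + 6*(-1724/1513 + 6191/730) = -18 + 6*(8108463/1104490) = -18 + 24325389/552245 = 14384979/552245 ≈ 26.048)
40478/(-38940) + m/24316 = 40478/(-38940) + (14384979/552245)/24316 = 40478*(-1/38940) + (14384979/552245)*(1/24316) = -20239/19470 + 14384979/13428389420 = -5429941958605/5229014840148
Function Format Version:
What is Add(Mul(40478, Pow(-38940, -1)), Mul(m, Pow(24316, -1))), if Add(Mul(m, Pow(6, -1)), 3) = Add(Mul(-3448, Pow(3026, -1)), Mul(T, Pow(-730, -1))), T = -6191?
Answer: Rational(-5429941958605, 5229014840148) ≈ -1.0384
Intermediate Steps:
m = Rational(14384979, 552245) (m = Add(-18, Mul(6, Add(Mul(-3448, Pow(3026, -1)), Mul(-6191, Pow(-730, -1))))) = Add(-18, Mul(6, Add(Mul(-3448, Rational(1, 3026)), Mul(-6191, Rational(-1, 730))))) = Add(-18, Mul(6, Add(Rational(-1724, 1513), Rational(6191, 730)))) = Add(-18, Mul(6, Rational(8108463, 1104490))) = Add(-18, Rational(24325389, 552245)) = Rational(14384979, 552245) ≈ 26.048)
Add(Mul(40478, Pow(-38940, -1)), Mul(m, Pow(24316, -1))) = Add(Mul(40478, Pow(-38940, -1)), Mul(Rational(14384979, 552245), Pow(24316, -1))) = Add(Mul(40478, Rational(-1, 38940)), Mul(Rational(14384979, 552245), Rational(1, 24316))) = Add(Rational(-20239, 19470), Rational(14384979, 13428389420)) = Rational(-5429941958605, 5229014840148)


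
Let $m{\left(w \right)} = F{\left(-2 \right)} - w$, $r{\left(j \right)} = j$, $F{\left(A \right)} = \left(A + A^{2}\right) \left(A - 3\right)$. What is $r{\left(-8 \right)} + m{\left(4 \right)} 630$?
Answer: $-8828$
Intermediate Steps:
$F{\left(A \right)} = \left(-3 + A\right) \left(A + A^{2}\right)$ ($F{\left(A \right)} = \left(A + A^{2}\right) \left(-3 + A\right) = \left(-3 + A\right) \left(A + A^{2}\right)$)
$m{\left(w \right)} = -10 - w$ ($m{\left(w \right)} = - 2 \left(-3 + \left(-2\right)^{2} - -4\right) - w = - 2 \left(-3 + 4 + 4\right) - w = \left(-2\right) 5 - w = -10 - w$)
$r{\left(-8 \right)} + m{\left(4 \right)} 630 = -8 + \left(-10 - 4\right) 630 = -8 - 8820 = -8828$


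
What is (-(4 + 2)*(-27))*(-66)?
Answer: -10692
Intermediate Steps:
(-(4 + 2)*(-27))*(-66) = (-1*6*(-27))*(-66) = -6*(-27)*(-66) = 162*(-66) = -10692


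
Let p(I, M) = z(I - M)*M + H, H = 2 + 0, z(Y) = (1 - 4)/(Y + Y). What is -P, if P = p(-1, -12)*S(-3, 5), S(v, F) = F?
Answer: -200/11 ≈ -18.182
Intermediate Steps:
z(Y) = -3/(2*Y) (z(Y) = -3*1/(2*Y) = -3/(2*Y))
H = 2
p(I, M) = 2 - 3*M/(2*(I - M)) (p(I, M) = (-3/(2*(I - M)))*M + 2 = -3*M/(2*(I - M)) + 2 = 2 - 3*M/(2*(I - M)))
P = 200/11 (P = ((2*(-1) - 7/2*(-12))/(-1 - 1*(-12)))*5 = ((-2 + 42)/(-1 + 12))*5 = (40/11)*5 = 200/11 ≈ 18.182)
-P = -1*200/11 = -200/11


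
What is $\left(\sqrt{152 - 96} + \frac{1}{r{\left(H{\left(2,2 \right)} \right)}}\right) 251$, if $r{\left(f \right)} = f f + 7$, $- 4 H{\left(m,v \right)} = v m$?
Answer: $\frac{251}{8} + 502 \sqrt{14} \approx 1909.7$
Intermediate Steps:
$H{\left(m,v \right)} = - \frac{m v}{4}$ ($H{\left(m,v \right)} = - \frac{v m}{4} = - \frac{m v}{4}$)
$r{\left(f \right)} = 7 + f^{2}$ ($r{\left(f \right)} = f^{2} + 7 = 7 + f^{2}$)
$\left(\sqrt{152 - 96} + \frac{1}{r{\left(H{\left(2,2 \right)} \right)}}\right) 251 = \left(\sqrt{152 - 96} + \frac{1}{7 + \left(\left(- \frac{1}{4}\right) 2 \cdot 2\right)^{2}}\right) 251 = \left(\sqrt{56} + \frac{1}{7 + \left(-1\right)^{2}}\right) 251 = \left(2 \sqrt{14} + \frac{1}{7 + 1}\right) 251 = \left(2 \sqrt{14} + \frac{1}{8}\right) 251 = \left(\frac{1}{8} + 2 \sqrt{14}\right) 251 = \frac{251}{8} + 502 \sqrt{14}$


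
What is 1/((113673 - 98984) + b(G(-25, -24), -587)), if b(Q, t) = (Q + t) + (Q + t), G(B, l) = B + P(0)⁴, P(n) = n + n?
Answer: 1/13465 ≈ 7.4267e-5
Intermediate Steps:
P(n) = 2*n
G(B, l) = B (G(B, l) = B + (2*0)⁴ = B + 0⁴ = B + 0 = B)
b(Q, t) = 2*Q + 2*t
1/((113673 - 98984) + b(G(-25, -24), -587)) = 1/((113673 - 98984) + (2*(-25) + 2*(-587))) = 1/(14689 + (-50 - 1174)) = 1/(14689 - 1224) = 1/13465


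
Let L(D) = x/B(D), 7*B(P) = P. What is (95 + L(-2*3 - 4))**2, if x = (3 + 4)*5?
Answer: 19881/4 ≈ 4970.3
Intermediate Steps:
B(P) = P/7
x = 35 (x = 7*5 = 35)
L(D) = 245/D (L(D) = 35/((D/7)) = 35*(7/D) = 245/D)
(95 + L(-2*3 - 4))**2 = (95 + 245/(-2*3 - 4))**2 = (95 + 245/(-6 - 4))**2 = (95 + 245/(-10))**2 = (95 + 245*(-1/10))**2 = (95 - 49/2)**2 = (141/2)**2 = 19881/4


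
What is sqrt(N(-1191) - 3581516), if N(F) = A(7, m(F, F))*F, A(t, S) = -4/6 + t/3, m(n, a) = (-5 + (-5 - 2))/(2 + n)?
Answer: 29*I*sqrt(4261) ≈ 1893.0*I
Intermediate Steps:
m(n, a) = -12/(2 + n) (m(n, a) = (-5 - 7)/(2 + n) = -12/(2 + n))
A(t, S) = -2/3 + t/3 (A(t, S) = -4*1/6 + t*(1/3) = -2/3 + t/3)
N(F) = 5*F/3 (N(F) = (-2/3 + (1/3)*7)*F = (-2/3 + 7/3)*F = 5*F/3)
sqrt(N(-1191) - 3581516) = sqrt((5/3)*(-1191) - 3581516) = sqrt(-1985 - 3581516) = sqrt(-3583501) = 29*I*sqrt(4261)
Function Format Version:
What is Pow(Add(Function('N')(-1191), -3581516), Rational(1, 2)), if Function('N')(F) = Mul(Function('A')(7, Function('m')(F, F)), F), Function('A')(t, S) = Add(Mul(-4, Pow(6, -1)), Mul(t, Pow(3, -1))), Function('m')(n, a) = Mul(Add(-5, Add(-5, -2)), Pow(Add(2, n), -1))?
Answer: Mul(29, I, Pow(4261, Rational(1, 2))) ≈ Mul(1893.0, I)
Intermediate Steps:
Function('m')(n, a) = Mul(-12, Pow(Add(2, n), -1)) (Function('m')(n, a) = Mul(Add(-5, -7), Pow(Add(2, n), -1)) = Mul(-12, Pow(Add(2, n), -1)))
Function('A')(t, S) = Add(Rational(-2, 3), Mul(Rational(1, 3), t)) (Function('A')(t, S) = Add(Mul(-4, Rational(1, 6)), Mul(t, Rational(1, 3))) = Add(Rational(-2, 3), Mul(Rational(1, 3), t)))
Function('N')(F) = Mul(Rational(5, 3), F) (Function('N')(F) = Mul(Add(Rational(-2, 3), Mul(Rational(1, 3), 7)), F) = Mul(Add(Rational(-2, 3), Rational(7, 3)), F) = Mul(Rational(5, 3), F))
Pow(Add(Function('N')(-1191), -3581516), Rational(1, 2)) = Pow(Add(Mul(Rational(5, 3), -1191), -3581516), Rational(1, 2)) = Pow(Add(-1985, -3581516), Rational(1, 2)) = Pow(-3583501, Rational(1, 2)) = Mul(29, I, Pow(4261, Rational(1, 2)))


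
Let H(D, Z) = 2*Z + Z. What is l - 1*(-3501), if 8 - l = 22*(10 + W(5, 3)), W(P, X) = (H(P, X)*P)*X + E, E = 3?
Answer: 253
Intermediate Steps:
H(D, Z) = 3*Z
W(P, X) = 3 + 3*P*X² (W(P, X) = ((3*X)*P)*X + 3 = (3*P*X)*X + 3 = 3*P*X² + 3 = 3 + 3*P*X²)
l = -3248 (l = 8 - 22*(10 + (3 + 3*5*3²)) = 8 - 22*(10 + (3 + 3*5*9)) = 8 - 22*(10 + (3 + 135)) = 8 - 22*(10 + 138) = 8 - 22*148 = 8 - 1*3256 = 8 - 3256 = -3248)
l - 1*(-3501) = -3248 - 1*(-3501) = -3248 + 3501 = 253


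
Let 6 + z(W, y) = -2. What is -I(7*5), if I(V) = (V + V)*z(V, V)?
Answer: 560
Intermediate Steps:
z(W, y) = -8 (z(W, y) = -6 - 2 = -8)
I(V) = -16*V (I(V) = (V + V)*(-8) = (2*V)*(-8) = -16*V)
-I(7*5) = -(-16)*7*5 = -(-16)*35 = -1*(-560) = 560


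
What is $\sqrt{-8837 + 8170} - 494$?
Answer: $-494 + i \sqrt{667} \approx -494.0 + 25.826 i$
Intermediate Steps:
$\sqrt{-8837 + 8170} - 494 = \sqrt{-667} - 494 = i \sqrt{667} - 494 = -494 + i \sqrt{667}$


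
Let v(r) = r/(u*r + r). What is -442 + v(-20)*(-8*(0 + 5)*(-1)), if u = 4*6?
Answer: -2202/5 ≈ -440.40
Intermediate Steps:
u = 24
v(r) = 1/25 (v(r) = r/(24*r + r) = r/((25*r)) = r*(1/(25*r)) = 1/25)
-442 + v(-20)*(-8*(0 + 5)*(-1)) = -442 + (-8*(0 + 5)*(-1))/25 = -442 + (-8*5*(-1))/25 = -442 + (-40*(-1))/25 = -442 + (1/25)*40 = -442 + 8/5 = -2202/5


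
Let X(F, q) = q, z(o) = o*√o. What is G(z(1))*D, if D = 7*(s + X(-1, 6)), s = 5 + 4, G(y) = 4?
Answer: 420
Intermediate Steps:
z(o) = o^(3/2)
s = 9
D = 105 (D = 7*(9 + 6) = 7*15 = 105)
G(z(1))*D = 4*105 = 420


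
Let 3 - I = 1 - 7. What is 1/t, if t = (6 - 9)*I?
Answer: -1/27 ≈ -0.037037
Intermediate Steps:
I = 9 (I = 3 - (1 - 7) = 3 - 1*(-6) = 3 + 6 = 9)
t = -27 (t = (6 - 9)*9 = -3*9 = -27)
1/t = 1/(-27) = -1/27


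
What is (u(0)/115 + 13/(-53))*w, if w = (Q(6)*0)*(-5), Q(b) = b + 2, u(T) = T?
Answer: 0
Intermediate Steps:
Q(b) = 2 + b
w = 0 (w = ((2 + 6)*0)*(-5) = (8*0)*(-5) = 0*(-5) = 0)
(u(0)/115 + 13/(-53))*w = (0/115 + 13/(-53))*0 = (0*(1/115) + 13*(-1/53))*0 = (0 - 13/53)*0 = -13/53*0 = 0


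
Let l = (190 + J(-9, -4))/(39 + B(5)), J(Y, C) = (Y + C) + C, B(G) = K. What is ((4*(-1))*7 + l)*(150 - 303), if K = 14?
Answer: 200583/53 ≈ 3784.6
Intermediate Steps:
B(G) = 14
J(Y, C) = Y + 2*C (J(Y, C) = (C + Y) + C = Y + 2*C)
l = 173/53 (l = (190 + (-9 + 2*(-4)))/(39 + 14) = (190 + (-9 - 8))/53 = (190 - 17)*(1/53) = 173*(1/53) = 173/53 ≈ 3.2642)
((4*(-1))*7 + l)*(150 - 303) = ((4*(-1))*7 + 173/53)*(150 - 303) = (-4*7 + 173/53)*(-153) = (-28 + 173/53)*(-153) = -1311/53*(-153) = 200583/53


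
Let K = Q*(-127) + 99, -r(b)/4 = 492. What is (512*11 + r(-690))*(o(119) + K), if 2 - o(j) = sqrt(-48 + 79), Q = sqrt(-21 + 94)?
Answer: 370064 - 465328*sqrt(73) - 3664*sqrt(31) ≈ -3.6261e+6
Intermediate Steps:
Q = sqrt(73) ≈ 8.5440
o(j) = 2 - sqrt(31) (o(j) = 2 - sqrt(-48 + 79) = 2 - sqrt(31))
r(b) = -1968 (r(b) = -4*492 = -1968)
K = 99 - 127*sqrt(73) (K = sqrt(73)*(-127) + 99 = -127*sqrt(73) + 99 = 99 - 127*sqrt(73) ≈ -986.09)
(512*11 + r(-690))*(o(119) + K) = (512*11 - 1968)*((2 - sqrt(31)) + (99 - 127*sqrt(73))) = (5632 - 1968)*(101 - sqrt(31) - 127*sqrt(73)) = 3664*(101 - sqrt(31) - 127*sqrt(73)) = 370064 - 465328*sqrt(73) - 3664*sqrt(31)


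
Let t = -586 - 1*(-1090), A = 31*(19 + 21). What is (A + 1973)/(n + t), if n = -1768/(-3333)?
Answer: 10708929/1681600 ≈ 6.3683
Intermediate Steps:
A = 1240 (A = 31*40 = 1240)
n = 1768/3333 (n = -1768*(-1/3333) = 1768/3333 ≈ 0.53045)
t = 504 (t = -586 + 1090 = 504)
(A + 1973)/(n + t) = (1240 + 1973)/(1768/3333 + 504) = 3213/(1681600/3333) = 3213*(3333/1681600) = 10708929/1681600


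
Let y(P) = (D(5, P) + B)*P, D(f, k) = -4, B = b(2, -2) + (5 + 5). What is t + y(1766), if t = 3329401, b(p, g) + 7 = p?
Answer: 3331167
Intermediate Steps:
b(p, g) = -7 + p
B = 5 (B = (-7 + 2) + (5 + 5) = -5 + 10 = 5)
y(P) = P (y(P) = (-4 + 5)*P = 1*P = P)
t + y(1766) = 3329401 + 1766 = 3331167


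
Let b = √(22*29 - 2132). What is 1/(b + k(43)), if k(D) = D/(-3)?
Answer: -129/15295 - 27*I*√166/15295 ≈ -0.0084341 - 0.022744*I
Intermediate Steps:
k(D) = -D/3 (k(D) = D*(-⅓) = -D/3)
b = 3*I*√166 (b = √(638 - 2132) = √(-1494) = 3*I*√166 ≈ 38.652*I)
1/(b + k(43)) = 1/(3*I*√166 - ⅓*43) = 1/(3*I*√166 - 43/3) = 1/(-43/3 + 3*I*√166)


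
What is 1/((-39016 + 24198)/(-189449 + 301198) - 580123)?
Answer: -111749/64828179945 ≈ -1.7238e-6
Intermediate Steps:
1/((-39016 + 24198)/(-189449 + 301198) - 580123) = 1/(-14818/111749 - 580123) = 1/(-64828179945/111749) = -111749/64828179945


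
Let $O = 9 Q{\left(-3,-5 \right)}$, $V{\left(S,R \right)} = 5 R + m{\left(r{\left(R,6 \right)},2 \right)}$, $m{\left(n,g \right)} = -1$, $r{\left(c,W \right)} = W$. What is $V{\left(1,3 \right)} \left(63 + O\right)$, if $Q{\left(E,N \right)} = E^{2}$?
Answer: $2016$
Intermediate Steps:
$V{\left(S,R \right)} = -1 + 5 R$ ($V{\left(S,R \right)} = 5 R - 1 = -1 + 5 R$)
$O = 81$ ($O = 9 \left(-3\right)^{2} = 9 \cdot 9 = 81$)
$V{\left(1,3 \right)} \left(63 + O\right) = \left(-1 + 5 \cdot 3\right) \left(63 + 81\right) = \left(-1 + 15\right) 144 = 14 \cdot 144 = 2016$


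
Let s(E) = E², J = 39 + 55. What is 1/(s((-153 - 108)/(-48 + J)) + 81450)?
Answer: 2116/172416321 ≈ 1.2273e-5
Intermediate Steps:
J = 94
1/(s((-153 - 108)/(-48 + J)) + 81450) = 1/(((-153 - 108)/(-48 + 94))² + 81450) = 1/((-261/46)² + 81450) = 1/(68121/2116 + 81450) = 1/(172416321/2116) = 2116/172416321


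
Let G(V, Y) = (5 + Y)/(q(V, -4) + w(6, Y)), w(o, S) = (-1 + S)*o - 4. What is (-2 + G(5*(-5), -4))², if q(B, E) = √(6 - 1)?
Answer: 5456901/1324801 + 4672*√5/1324801 ≈ 4.1269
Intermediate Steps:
q(B, E) = √5
w(o, S) = -4 + o*(-1 + S) (w(o, S) = o*(-1 + S) - 4 = -4 + o*(-1 + S))
G(V, Y) = (5 + Y)/(-10 + √5 + 6*Y) (G(V, Y) = (5 + Y)/(√5 + (-4 - 1*6 + Y*6)) = (5 + Y)/(√5 + (-4 - 6 + 6*Y)) = (5 + Y)/(√5 + (-10 + 6*Y)) = (5 + Y)/(-10 + √5 + 6*Y))
(-2 + G(5*(-5), -4))² = (-2 + (5 - 4)/(-10 + √5 + 6*(-4)))² = (-2 + 1/(-10 + √5 - 24))² = (-2 + 1/(-34 + √5))²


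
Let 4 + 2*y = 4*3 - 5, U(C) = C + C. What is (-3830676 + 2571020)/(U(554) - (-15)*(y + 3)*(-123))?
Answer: 2519312/14389 ≈ 175.09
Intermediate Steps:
U(C) = 2*C
y = 3/2 (y = -2 + (4*3 - 5)/2 = -2 + (12 - 5)/2 = -2 + (1/2)*7 = -2 + 7/2 = 3/2 ≈ 1.5000)
(-3830676 + 2571020)/(U(554) - (-15)*(y + 3)*(-123)) = (-3830676 + 2571020)/(2*554 - (-15)*(3/2 + 3)*(-123)) = -1259656/(1108 - (-15)*9/2*(-123)) = -1259656/(1108 - 5*(-27/2)*(-123)) = -1259656/(1108 + (135/2)*(-123)) = -1259656/(1108 - 16605/2) = -1259656/(-14389/2) = -1259656*(-2/14389) = 2519312/14389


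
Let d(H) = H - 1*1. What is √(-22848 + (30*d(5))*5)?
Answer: 6*I*√618 ≈ 149.16*I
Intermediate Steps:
d(H) = -1 + H (d(H) = H - 1 = -1 + H)
√(-22848 + (30*d(5))*5) = √(-22848 + (30*(-1 + 5))*5) = √(-22848 + (30*4)*5) = √(-22848 + 120*5) = √(-22848 + 600) = √(-22248) = 6*I*√618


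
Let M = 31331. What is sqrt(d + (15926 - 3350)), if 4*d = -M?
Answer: sqrt(18973)/2 ≈ 68.871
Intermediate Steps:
d = -31331/4 (d = (-1*31331)/4 = (1/4)*(-31331) = -31331/4 ≈ -7832.8)
sqrt(d + (15926 - 3350)) = sqrt(-31331/4 + (15926 - 3350)) = sqrt(-31331/4 + 12576) = sqrt(18973/4) = sqrt(18973)/2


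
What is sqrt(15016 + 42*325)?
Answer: sqrt(28666) ≈ 169.31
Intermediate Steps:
sqrt(15016 + 42*325) = sqrt(15016 + 13650) = sqrt(28666)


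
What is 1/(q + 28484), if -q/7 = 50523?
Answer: -1/325177 ≈ -3.0752e-6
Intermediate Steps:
q = -353661 (q = -7*50523 = -353661)
1/(q + 28484) = 1/(-353661 + 28484) = 1/(-325177) = -1/325177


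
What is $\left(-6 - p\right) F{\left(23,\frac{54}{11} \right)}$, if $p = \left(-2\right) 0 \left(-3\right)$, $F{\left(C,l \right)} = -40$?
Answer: $240$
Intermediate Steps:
$p = 0$ ($p = 0 \left(-3\right) = 0$)
$\left(-6 - p\right) F{\left(23,\frac{54}{11} \right)} = \left(-6 - 0\right) \left(-40\right) = \left(-6 + 0\right) \left(-40\right) = \left(-6\right) \left(-40\right) = 240$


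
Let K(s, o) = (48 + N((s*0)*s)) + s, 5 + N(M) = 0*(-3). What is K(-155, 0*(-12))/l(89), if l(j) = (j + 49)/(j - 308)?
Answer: 4088/23 ≈ 177.74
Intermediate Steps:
l(j) = (49 + j)/(-308 + j)
N(M) = -5 (N(M) = -5 + 0*(-3) = -5 + 0 = -5)
K(s, o) = 43 + s (K(s, o) = (48 - 5) + s = 43 + s)
K(-155, 0*(-12))/l(89) = (43 - 155)/(((49 + 89)/(-308 + 89))) = -112/(138/(-219)) = -112/((-1/219*138)) = -112/(-46/73) = -112*(-73/46) = 4088/23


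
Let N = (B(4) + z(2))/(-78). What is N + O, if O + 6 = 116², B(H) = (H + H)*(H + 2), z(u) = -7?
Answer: 1049059/78 ≈ 13449.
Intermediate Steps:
B(H) = 2*H*(2 + H) (B(H) = (2*H)*(2 + H) = 2*H*(2 + H))
N = -41/78 (N = (2*4*(2 + 4) - 7)/(-78) = (2*4*6 - 7)*(-1/78) = (48 - 7)*(-1/78) = 41*(-1/78) = -41/78 ≈ -0.52564)
O = 13450 (O = -6 + 116² = -6 + 13456 = 13450)
N + O = -41/78 + 13450 = 1049059/78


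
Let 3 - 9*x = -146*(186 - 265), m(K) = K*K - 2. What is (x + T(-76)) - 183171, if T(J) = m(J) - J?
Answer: -1607420/9 ≈ -1.7860e+5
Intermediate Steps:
m(K) = -2 + K² (m(K) = K² - 2 = -2 + K²)
T(J) = -2 + J² - J (T(J) = (-2 + J²) - J = -2 + J² - J)
x = -11531/9 (x = ⅓ - (-146)*(186 - 265)/9 = ⅓ - (-146)*(-79)/9 = ⅓ - ⅑*11534 = ⅓ - 11534/9 = -11531/9 ≈ -1281.2)
(x + T(-76)) - 183171 = (-11531/9 + (-2 + (-76)² - 1*(-76))) - 183171 = (-11531/9 + (-2 + 5776 + 76)) - 183171 = (-11531/9 + 5850) - 183171 = 41119/9 - 183171 = -1607420/9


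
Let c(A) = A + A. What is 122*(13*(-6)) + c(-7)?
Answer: -9530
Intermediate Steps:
c(A) = 2*A
122*(13*(-6)) + c(-7) = 122*(13*(-6)) + 2*(-7) = 122*(-78) - 14 = -9516 - 14 = -9530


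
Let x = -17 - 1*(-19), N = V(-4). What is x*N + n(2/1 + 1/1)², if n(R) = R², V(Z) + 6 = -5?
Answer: 59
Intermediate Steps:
V(Z) = -11 (V(Z) = -6 - 5 = -11)
N = -11
x = 2 (x = -17 + 19 = 2)
x*N + n(2/1 + 1/1)² = 2*(-11) + ((2/1 + 1/1)²)² = -22 + ((2*1 + 1*1)²)² = -22 + ((2 + 1)²)² = -22 + (3²)² = -22 + 9² = -22 + 81 = 59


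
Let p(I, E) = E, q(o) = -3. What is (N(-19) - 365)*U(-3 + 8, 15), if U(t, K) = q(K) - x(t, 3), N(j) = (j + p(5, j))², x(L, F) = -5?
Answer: 2158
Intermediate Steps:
N(j) = 4*j² (N(j) = (j + j)² = (2*j)² = 4*j²)
U(t, K) = 2 (U(t, K) = -3 - 1*(-5) = -3 + 5 = 2)
(N(-19) - 365)*U(-3 + 8, 15) = (4*(-19)² - 365)*2 = (4*361 - 365)*2 = (1444 - 365)*2 = 1079*2 = 2158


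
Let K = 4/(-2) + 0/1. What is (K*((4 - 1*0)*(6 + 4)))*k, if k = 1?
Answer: -80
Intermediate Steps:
K = -2 (K = 4*(-½) + 0*1 = -2 + 0 = -2)
(K*((4 - 1*0)*(6 + 4)))*k = -2*(4 - 1*0)*(6 + 4)*1 = -2*(4 + 0)*10*1 = -8*10*1 = -2*40*1 = -80*1 = -80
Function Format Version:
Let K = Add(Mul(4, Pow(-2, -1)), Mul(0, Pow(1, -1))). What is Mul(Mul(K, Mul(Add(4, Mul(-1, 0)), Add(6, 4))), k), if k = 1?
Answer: -80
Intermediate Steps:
K = -2 (K = Add(Mul(4, Rational(-1, 2)), Mul(0, 1)) = Add(-2, 0) = -2)
Mul(Mul(K, Mul(Add(4, Mul(-1, 0)), Add(6, 4))), k) = Mul(Mul(-2, Mul(Add(4, Mul(-1, 0)), Add(6, 4))), 1) = Mul(Mul(-2, Mul(Add(4, 0), 10)), 1) = Mul(Mul(-2, Mul(4, 10)), 1) = Mul(Mul(-2, 40), 1) = Mul(-80, 1) = -80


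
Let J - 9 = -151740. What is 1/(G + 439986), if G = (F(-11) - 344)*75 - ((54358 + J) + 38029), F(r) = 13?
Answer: 1/474505 ≈ 2.1075e-6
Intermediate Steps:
J = -151731 (J = 9 - 151740 = -151731)
G = 34519 (G = (13 - 344)*75 - ((54358 - 151731) + 38029) = -331*75 - (-97373 + 38029) = -24825 - 1*(-59344) = -24825 + 59344 = 34519)
1/(G + 439986) = 1/(34519 + 439986) = 1/474505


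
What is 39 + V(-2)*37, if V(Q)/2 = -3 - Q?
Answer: -35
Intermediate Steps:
V(Q) = -6 - 2*Q (V(Q) = 2*(-3 - Q) = -6 - 2*Q)
39 + V(-2)*37 = 39 + (-6 - 2*(-2))*37 = 39 + (-6 + 4)*37 = 39 - 2*37 = 39 - 74 = -35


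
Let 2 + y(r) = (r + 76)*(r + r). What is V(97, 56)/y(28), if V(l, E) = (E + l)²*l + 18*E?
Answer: 2271681/5822 ≈ 390.19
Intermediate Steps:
V(l, E) = 18*E + l*(E + l)² (V(l, E) = l*(E + l)² + 18*E = 18*E + l*(E + l)²)
y(r) = -2 + 2*r*(76 + r) (y(r) = -2 + (r + 76)*(r + r) = -2 + (76 + r)*(2*r) = -2 + 2*r*(76 + r))
V(97, 56)/y(28) = (18*56 + 97*(56 + 97)²)/(-2 + 2*28² + 152*28) = (1008 + 97*153²)/(-2 + 2*784 + 4256) = (1008 + 97*23409)/(-2 + 1568 + 4256) = (1008 + 2270673)/5822 = 2271681*(1/5822) = 2271681/5822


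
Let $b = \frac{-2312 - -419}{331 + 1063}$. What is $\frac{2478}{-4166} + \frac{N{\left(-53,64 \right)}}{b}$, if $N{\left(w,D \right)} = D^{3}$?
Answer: $- \frac{761190402515}{3943119} \approx -1.9304 \cdot 10^{5}$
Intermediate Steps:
$b = - \frac{1893}{1394}$ ($b = \frac{-2312 + \left(-601 + 1020\right)}{1394} = \left(-2312 + 419\right) \frac{1}{1394} = \left(-1893\right) \frac{1}{1394} = - \frac{1893}{1394} \approx -1.358$)
$\frac{2478}{-4166} + \frac{N{\left(-53,64 \right)}}{b} = \frac{2478}{-4166} + \frac{64^{3}}{- \frac{1893}{1394}} = 2478 \left(- \frac{1}{4166}\right) + 262144 \left(- \frac{1394}{1893}\right) = - \frac{1239}{2083} - \frac{365428736}{1893} = - \frac{761190402515}{3943119}$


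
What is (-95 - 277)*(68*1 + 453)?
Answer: -193812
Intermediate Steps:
(-95 - 277)*(68*1 + 453) = -372*(68 + 453) = -372*521 = -193812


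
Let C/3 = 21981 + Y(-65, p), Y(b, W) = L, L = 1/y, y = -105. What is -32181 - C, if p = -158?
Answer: -3434339/35 ≈ -98124.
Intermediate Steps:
L = -1/105 (L = 1/(-105) = -1/105 ≈ -0.0095238)
Y(b, W) = -1/105
C = 2308004/35 (C = 3*(21981 - 1/105) = 3*(2308004/105) = 2308004/35 ≈ 65943.)
-32181 - C = -32181 - 1*2308004/35 = -32181 - 2308004/35 = -3434339/35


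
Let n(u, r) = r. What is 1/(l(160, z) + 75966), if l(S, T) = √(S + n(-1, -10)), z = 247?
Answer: 12661/961805501 - 5*√6/5770833006 ≈ 1.3162e-5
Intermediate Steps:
l(S, T) = √(-10 + S) (l(S, T) = √(S - 10) = √(-10 + S))
1/(l(160, z) + 75966) = 1/(√(-10 + 160) + 75966) = 1/(√150 + 75966) = 1/(5*√6 + 75966) = 1/(75966 + 5*√6)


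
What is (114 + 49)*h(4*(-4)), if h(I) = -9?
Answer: -1467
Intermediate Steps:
(114 + 49)*h(4*(-4)) = (114 + 49)*(-9) = 163*(-9) = -1467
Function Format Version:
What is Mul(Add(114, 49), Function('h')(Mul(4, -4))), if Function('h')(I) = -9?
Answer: -1467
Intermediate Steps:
Mul(Add(114, 49), Function('h')(Mul(4, -4))) = Mul(Add(114, 49), -9) = Mul(163, -9) = -1467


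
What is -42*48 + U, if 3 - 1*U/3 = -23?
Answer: -1938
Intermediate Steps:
U = 78 (U = 9 - 3*(-23) = 9 + 69 = 78)
-42*48 + U = -42*48 + 78 = -2016 + 78 = -1938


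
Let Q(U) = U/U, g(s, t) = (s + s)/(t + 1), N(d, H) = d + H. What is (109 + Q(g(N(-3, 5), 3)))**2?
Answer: 12100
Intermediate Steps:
N(d, H) = H + d
g(s, t) = 2*s/(1 + t) (g(s, t) = (2*s)/(1 + t) = 2*s/(1 + t))
Q(U) = 1
(109 + Q(g(N(-3, 5), 3)))**2 = (109 + 1)**2 = 110**2 = 12100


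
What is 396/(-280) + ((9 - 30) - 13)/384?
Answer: -10099/6720 ≈ -1.5028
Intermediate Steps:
396/(-280) + ((9 - 30) - 13)/384 = 396*(-1/280) + (-21 - 13)*(1/384) = -99/70 - 34*1/384 = -99/70 - 17/192 = -10099/6720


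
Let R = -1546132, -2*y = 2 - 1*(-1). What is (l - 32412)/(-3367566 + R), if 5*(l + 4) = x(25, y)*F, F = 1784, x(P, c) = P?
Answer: 11748/2456849 ≈ 0.0047817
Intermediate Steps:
y = -3/2 (y = -(2 - 1*(-1))/2 = -(2 + 1)/2 = -½*3 = -3/2 ≈ -1.5000)
l = 8916 (l = -4 + (25*1784)/5 = -4 + (⅕)*44600 = -4 + 8920 = 8916)
(l - 32412)/(-3367566 + R) = (8916 - 32412)/(-3367566 - 1546132) = -23496/(-4913698) = -23496*(-1/4913698) = 11748/2456849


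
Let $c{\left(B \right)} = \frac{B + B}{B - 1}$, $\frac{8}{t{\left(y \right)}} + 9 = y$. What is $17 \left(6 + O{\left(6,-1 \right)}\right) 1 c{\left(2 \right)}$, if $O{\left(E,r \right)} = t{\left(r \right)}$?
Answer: $\frac{1768}{5} \approx 353.6$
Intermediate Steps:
$t{\left(y \right)} = \frac{8}{-9 + y}$
$O{\left(E,r \right)} = \frac{8}{-9 + r}$
$c{\left(B \right)} = \frac{2 B}{-1 + B}$
$17 \left(6 + O{\left(6,-1 \right)}\right) 1 c{\left(2 \right)} = 17 \left(6 + \frac{8}{-9 - 1}\right) 1 \cdot 2 \cdot 2 \frac{1}{-1 + 2} = 17 \left(6 + \frac{8}{-10}\right) 1 \cdot 2 \cdot 2 \cdot 1^{-1} = 17 \left(6 + 8 \left(- \frac{1}{10}\right)\right) 1 \cdot 2 \cdot 2 \cdot 1 = 17 \left(6 - \frac{4}{5}\right) 1 \cdot 4 = 17 \cdot \frac{26}{5} \cdot 1 \cdot 4 = 17 \cdot \frac{26}{5} \cdot 4 = \frac{442}{5} \cdot 4 = \frac{1768}{5}$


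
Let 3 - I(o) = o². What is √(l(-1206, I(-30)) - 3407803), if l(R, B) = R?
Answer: I*√3409009 ≈ 1846.3*I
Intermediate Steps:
I(o) = 3 - o²
√(l(-1206, I(-30)) - 3407803) = √(-1206 - 3407803) = √(-3409009) = I*√3409009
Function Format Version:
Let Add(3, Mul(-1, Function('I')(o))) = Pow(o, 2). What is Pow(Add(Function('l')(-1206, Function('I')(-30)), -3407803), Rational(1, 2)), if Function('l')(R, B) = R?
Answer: Mul(I, Pow(3409009, Rational(1, 2))) ≈ Mul(1846.3, I)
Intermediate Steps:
Function('I')(o) = Add(3, Mul(-1, Pow(o, 2)))
Pow(Add(Function('l')(-1206, Function('I')(-30)), -3407803), Rational(1, 2)) = Pow(Add(-1206, -3407803), Rational(1, 2)) = Pow(-3409009, Rational(1, 2)) = Mul(I, Pow(3409009, Rational(1, 2)))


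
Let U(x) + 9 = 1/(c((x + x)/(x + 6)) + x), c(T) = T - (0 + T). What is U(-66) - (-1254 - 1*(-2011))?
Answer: -50557/66 ≈ -766.02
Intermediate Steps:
c(T) = 0 (c(T) = T - T = 0)
U(x) = -9 + 1/x (U(x) = -9 + 1/(0 + x) = -9 + 1/x)
U(-66) - (-1254 - 1*(-2011)) = (-9 + 1/(-66)) - (-1254 - 1*(-2011)) = (-9 - 1/66) - (-1254 + 2011) = -595/66 - 1*757 = -595/66 - 757 = -50557/66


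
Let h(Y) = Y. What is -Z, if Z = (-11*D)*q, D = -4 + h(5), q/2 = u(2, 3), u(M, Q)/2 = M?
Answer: 88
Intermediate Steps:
u(M, Q) = 2*M
q = 8 (q = 2*(2*2) = 2*4 = 8)
D = 1 (D = -4 + 5 = 1)
Z = -88 (Z = -11*1*8 = -11*8 = -88)
-Z = -1*(-88) = 88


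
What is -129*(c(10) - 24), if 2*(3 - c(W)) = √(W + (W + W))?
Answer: 2709 + 129*√30/2 ≈ 3062.3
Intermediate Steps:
c(W) = 3 - √3*√W/2 (c(W) = 3 - √(W + (W + W))/2 = 3 - √(W + 2*W)/2 = 3 - √3*√W/2)
-129*(c(10) - 24) = -129*((3 - √3*√10/2) - 24) = -129*((3 - √30/2) - 24) = -129*(-21 - √30/2) = 2709 + 129*√30/2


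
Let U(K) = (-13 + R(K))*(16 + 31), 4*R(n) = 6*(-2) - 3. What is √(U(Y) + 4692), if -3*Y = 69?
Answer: √15619/2 ≈ 62.488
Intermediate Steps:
Y = -23 (Y = -⅓*69 = -23)
R(n) = -15/4 (R(n) = (6*(-2) - 3)/4 = (-12 - 3)/4 = (¼)*(-15) = -15/4)
U(K) = -3149/4 (U(K) = (-13 - 15/4)*(16 + 31) = -67/4*47 = -3149/4)
√(U(Y) + 4692) = √(-3149/4 + 4692) = √(15619/4) = √15619/2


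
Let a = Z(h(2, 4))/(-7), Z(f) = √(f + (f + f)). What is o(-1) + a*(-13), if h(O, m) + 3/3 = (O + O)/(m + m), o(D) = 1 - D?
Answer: 2 + 13*I*√6/14 ≈ 2.0 + 2.2745*I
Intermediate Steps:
h(O, m) = -1 + O/m (h(O, m) = -1 + (O + O)/(m + m) = -1 + (2*O)/((2*m)) = -1 + (2*O)*(1/(2*m)) = -1 + O/m)
Z(f) = √3*√f (Z(f) = √(f + 2*f) = √(3*f) = √3*√f)
a = -I*√6/14 (a = (√3*√((2 - 1*4)/4))/(-7) = (√3*√((2 - 4)/4))*(-⅐) = (√3*√((¼)*(-2)))*(-⅐) = (√3*√(-½))*(-⅐) = (√3*(I*√2/2))*(-⅐) = (I*√6/2)*(-⅐) = -I*√6/14 ≈ -0.17496*I)
o(-1) + a*(-13) = (1 - 1*(-1)) - I*√6/14*(-13) = (1 + 1) + 13*I*√6/14 = 2 + 13*I*√6/14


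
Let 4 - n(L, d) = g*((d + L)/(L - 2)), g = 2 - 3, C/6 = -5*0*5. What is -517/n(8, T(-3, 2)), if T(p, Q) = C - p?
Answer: -3102/35 ≈ -88.629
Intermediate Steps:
C = 0 (C = 6*(-5*0*5) = 6*(0*5) = 6*0 = 0)
T(p, Q) = -p (T(p, Q) = 0 - p = -p)
g = -1
n(L, d) = 4 + (L + d)/(-2 + L) (n(L, d) = 4 - (-1)*(d + L)/(L - 2) = 4 - (-1)*(L + d)/(-2 + L) = 4 + (L + d)/(-2 + L))
-517/n(8, T(-3, 2)) = -517*(-2 + 8)/(-8 - 1*(-3) + 5*8) = -517*6/(-8 + 3 + 40) = -517/((⅙)*35) = -517/35/6 = -517*6/35 = -3102/35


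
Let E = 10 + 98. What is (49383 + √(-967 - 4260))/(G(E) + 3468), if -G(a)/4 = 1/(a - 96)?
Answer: 148149/10403 + 3*I*√5227/10403 ≈ 14.241 + 0.020849*I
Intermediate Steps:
E = 108
G(a) = -4/(-96 + a) (G(a) = -4/(a - 96) = -4/(-96 + a))
(49383 + √(-967 - 4260))/(G(E) + 3468) = (49383 + √(-967 - 4260))/(-4/(-96 + 108) + 3468) = (49383 + √(-5227))/(-4/12 + 3468) = (49383 + I*√5227)/(-4*1/12 + 3468) = (49383 + I*√5227)/(-⅓ + 3468) = (49383 + I*√5227)/(10403/3) = (49383 + I*√5227)*(3/10403) = 148149/10403 + 3*I*√5227/10403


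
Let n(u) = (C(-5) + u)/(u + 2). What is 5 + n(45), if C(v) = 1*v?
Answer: 275/47 ≈ 5.8511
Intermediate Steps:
C(v) = v
n(u) = (-5 + u)/(2 + u) (n(u) = (-5 + u)/(u + 2) = (-5 + u)/(2 + u))
5 + n(45) = 5 + (-5 + 45)/(2 + 45) = 5 + 40/47 = 275/47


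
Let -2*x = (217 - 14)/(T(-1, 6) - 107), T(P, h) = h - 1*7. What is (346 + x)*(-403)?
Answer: -30200417/216 ≈ -1.3982e+5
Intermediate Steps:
T(P, h) = -7 + h (T(P, h) = h - 7 = -7 + h)
x = 203/216 (x = -(217 - 14)/(2*((-7 + 6) - 107)) = -203/(2*(-1 - 107)) = -203/(2*(-108)) = -203*(-1)/(2*108) = -½*(-203/108) = 203/216 ≈ 0.93981)
(346 + x)*(-403) = (346 + 203/216)*(-403) = (74939/216)*(-403) = -30200417/216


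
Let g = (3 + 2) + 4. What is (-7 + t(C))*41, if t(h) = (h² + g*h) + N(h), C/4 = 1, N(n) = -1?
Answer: 1804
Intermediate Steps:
C = 4 (C = 4*1 = 4)
g = 9 (g = 5 + 4 = 9)
t(h) = -1 + h² + 9*h (t(h) = (h² + 9*h) - 1 = -1 + h² + 9*h)
(-7 + t(C))*41 = (-7 + (-1 + 4² + 9*4))*41 = (-7 + (-1 + 16 + 36))*41 = (-7 + 51)*41 = 44*41 = 1804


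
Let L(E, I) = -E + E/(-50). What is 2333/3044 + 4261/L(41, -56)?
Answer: -643645897/6365004 ≈ -101.12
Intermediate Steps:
L(E, I) = -51*E/50 (L(E, I) = -E + E*(-1/50) = -E - E/50 = -51*E/50)
2333/3044 + 4261/L(41, -56) = 2333/3044 + 4261/((-51/50*41)) = 2333*(1/3044) + 4261/(-2091/50) = 2333/3044 + 4261*(-50/2091) = 2333/3044 - 213050/2091 = -643645897/6365004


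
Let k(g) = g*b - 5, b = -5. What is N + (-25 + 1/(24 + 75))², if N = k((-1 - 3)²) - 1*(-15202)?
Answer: 154282393/9801 ≈ 15742.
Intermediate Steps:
k(g) = -5 - 5*g (k(g) = g*(-5) - 5 = -5*g - 5 = -5 - 5*g)
N = 15117 (N = (-5 - 5*(-1 - 3)²) - 1*(-15202) = (-5 - 5*(-4)²) + 15202 = (-5 - 5*16) + 15202 = (-5 - 80) + 15202 = -85 + 15202 = 15117)
N + (-25 + 1/(24 + 75))² = 15117 + (-25 + 1/(24 + 75))² = 15117 + (-25 + 1/99)² = 15117 + (-2474/99)² = 15117 + 6120676/9801 = 154282393/9801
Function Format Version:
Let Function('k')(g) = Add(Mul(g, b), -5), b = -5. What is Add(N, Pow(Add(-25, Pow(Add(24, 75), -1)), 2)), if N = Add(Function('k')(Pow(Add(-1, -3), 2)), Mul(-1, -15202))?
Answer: Rational(154282393, 9801) ≈ 15742.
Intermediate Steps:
Function('k')(g) = Add(-5, Mul(-5, g)) (Function('k')(g) = Add(Mul(g, -5), -5) = Add(Mul(-5, g), -5) = Add(-5, Mul(-5, g)))
N = 15117 (N = Add(Add(-5, Mul(-5, Pow(Add(-1, -3), 2))), Mul(-1, -15202)) = Add(Add(-5, Mul(-5, Pow(-4, 2))), 15202) = Add(Add(-5, Mul(-5, 16)), 15202) = Add(Add(-5, -80), 15202) = Add(-85, 15202) = 15117)
Add(N, Pow(Add(-25, Pow(Add(24, 75), -1)), 2)) = Add(15117, Pow(Add(-25, Pow(Add(24, 75), -1)), 2)) = Add(15117, Pow(Add(-25, Pow(99, -1)), 2)) = Add(15117, Pow(Add(-25, Rational(1, 99)), 2)) = Add(15117, Pow(Rational(-2474, 99), 2)) = Add(15117, Rational(6120676, 9801)) = Rational(154282393, 9801)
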